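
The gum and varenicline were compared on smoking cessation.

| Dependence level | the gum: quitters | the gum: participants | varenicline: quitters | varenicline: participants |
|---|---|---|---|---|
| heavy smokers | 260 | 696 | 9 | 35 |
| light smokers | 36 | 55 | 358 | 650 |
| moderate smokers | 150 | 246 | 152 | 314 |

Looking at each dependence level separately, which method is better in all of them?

Heavy smokers: the gum 260/696 = 37.4%, varenicline 9/35 = 25.7% → the gum
Light smokers: the gum 36/55 = 65.5%, varenicline 358/650 = 55.1% → the gum
Moderate smokers: the gum 150/246 = 61.0%, varenicline 152/314 = 48.4% → the gum
The gum has the higher rate in all 3 groups.

the gum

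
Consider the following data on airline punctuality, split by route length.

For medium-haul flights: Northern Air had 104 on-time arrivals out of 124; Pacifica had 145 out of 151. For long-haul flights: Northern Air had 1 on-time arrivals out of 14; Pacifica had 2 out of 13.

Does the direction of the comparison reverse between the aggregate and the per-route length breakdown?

No

Medium-haul: Northern Air 104/124 = 83.9%, Pacifica 145/151 = 96.0% → Pacifica
Long-haul: Northern Air 1/14 = 7.1%, Pacifica 2/13 = 15.4% → Pacifica
Overall: Northern Air 105/138 = 76.1%, Pacifica 147/164 = 89.6% → Pacifica
Pacifica wins overall and in every route group — no reversal.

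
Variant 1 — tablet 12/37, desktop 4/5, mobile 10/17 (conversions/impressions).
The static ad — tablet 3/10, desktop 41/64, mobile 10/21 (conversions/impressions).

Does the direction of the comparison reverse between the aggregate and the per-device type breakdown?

Yes

Tablet: Variant 1 12/37 = 32.4%, the static ad 3/10 = 30.0% → Variant 1
Desktop: Variant 1 4/5 = 80.0%, the static ad 41/64 = 64.1% → Variant 1
Mobile: Variant 1 10/17 = 58.8%, the static ad 10/21 = 47.6% → Variant 1
Overall: Variant 1 26/59 = 44.1%, the static ad 54/95 = 56.8% → the static ad
Variant 1 wins each device group but the static ad wins overall — the comparison reverses. Variant 1's impressions skew toward tablet, which has a lower base rate.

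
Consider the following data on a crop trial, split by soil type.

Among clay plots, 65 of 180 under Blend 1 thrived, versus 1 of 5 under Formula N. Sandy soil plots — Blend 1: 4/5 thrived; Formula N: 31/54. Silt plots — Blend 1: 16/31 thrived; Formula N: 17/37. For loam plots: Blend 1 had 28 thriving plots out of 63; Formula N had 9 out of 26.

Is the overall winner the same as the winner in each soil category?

Clay: Blend 1 65/180 = 36.1%, Formula N 1/5 = 20.0% → Blend 1
Sandy soil: Blend 1 4/5 = 80.0%, Formula N 31/54 = 57.4% → Blend 1
Silt: Blend 1 16/31 = 51.6%, Formula N 17/37 = 45.9% → Blend 1
Loam: Blend 1 28/63 = 44.4%, Formula N 9/26 = 34.6% → Blend 1
Overall: Blend 1 113/279 = 40.5%, Formula N 58/122 = 47.5% → Formula N
Blend 1 wins each soil group but Formula N wins overall — the comparison reverses. Blend 1's plots skew toward clay, which has a lower base rate.

No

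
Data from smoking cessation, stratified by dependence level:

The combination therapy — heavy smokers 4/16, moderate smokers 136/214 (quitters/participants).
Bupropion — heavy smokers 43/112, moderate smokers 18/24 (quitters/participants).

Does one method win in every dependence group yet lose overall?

Yes

Heavy smokers: the combination therapy 4/16 = 25.0%, bupropion 43/112 = 38.4% → bupropion
Moderate smokers: the combination therapy 136/214 = 63.6%, bupropion 18/24 = 75.0% → bupropion
Overall: the combination therapy 140/230 = 60.9%, bupropion 61/136 = 44.9% → the combination therapy
Bupropion wins each dependence group but the combination therapy wins overall — the comparison reverses. Bupropion's participants skew toward heavy smokers, which has a lower base rate.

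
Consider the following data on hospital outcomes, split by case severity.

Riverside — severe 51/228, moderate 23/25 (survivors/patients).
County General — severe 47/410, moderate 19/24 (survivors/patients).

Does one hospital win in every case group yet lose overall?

Severe: Riverside 51/228 = 22.4%, County General 47/410 = 11.5% → Riverside
Moderate: Riverside 23/25 = 92.0%, County General 19/24 = 79.2% → Riverside
Overall: Riverside 74/253 = 29.2%, County General 66/434 = 15.2% → Riverside
Riverside wins overall and in every case group — no reversal.

No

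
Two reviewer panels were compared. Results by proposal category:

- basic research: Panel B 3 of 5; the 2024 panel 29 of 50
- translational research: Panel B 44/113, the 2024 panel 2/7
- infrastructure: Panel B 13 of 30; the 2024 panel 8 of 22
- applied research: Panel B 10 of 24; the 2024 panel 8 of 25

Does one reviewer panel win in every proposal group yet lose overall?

Yes

Basic research: Panel B 3/5 = 60.0%, the 2024 panel 29/50 = 58.0% → Panel B
Translational research: Panel B 44/113 = 38.9%, the 2024 panel 2/7 = 28.6% → Panel B
Infrastructure: Panel B 13/30 = 43.3%, the 2024 panel 8/22 = 36.4% → Panel B
Applied research: Panel B 10/24 = 41.7%, the 2024 panel 8/25 = 32.0% → Panel B
Overall: Panel B 70/172 = 40.7%, the 2024 panel 47/104 = 45.2% → the 2024 panel
Panel B wins each proposal group but the 2024 panel wins overall — the comparison reverses. Panel B's proposals skew toward translational research, which has a lower base rate.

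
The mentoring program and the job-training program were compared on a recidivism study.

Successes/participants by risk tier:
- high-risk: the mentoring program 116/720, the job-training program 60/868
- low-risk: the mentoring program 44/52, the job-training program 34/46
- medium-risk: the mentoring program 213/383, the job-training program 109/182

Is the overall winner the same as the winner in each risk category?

No

High-risk: the mentoring program 116/720 = 16.1%, the job-training program 60/868 = 6.9% → the mentoring program
Low-risk: the mentoring program 44/52 = 84.6%, the job-training program 34/46 = 73.9% → the mentoring program
Medium-risk: the mentoring program 213/383 = 55.6%, the job-training program 109/182 = 59.9% → the job-training program
Overall: the mentoring program 373/1155 = 32.3%, the job-training program 203/1096 = 18.5% → the mentoring program
Neither sweeps: the mentoring program wins 2 of 3 groups, the job-training program wins 1. The mentoring program wins overall but not every group — no Simpson reversal.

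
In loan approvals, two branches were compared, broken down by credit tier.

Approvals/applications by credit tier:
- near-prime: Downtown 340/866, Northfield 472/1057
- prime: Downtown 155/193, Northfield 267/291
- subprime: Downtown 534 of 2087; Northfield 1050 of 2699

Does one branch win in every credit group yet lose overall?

Near-prime: Downtown 340/866 = 39.3%, Northfield 472/1057 = 44.7% → Northfield
Prime: Downtown 155/193 = 80.3%, Northfield 267/291 = 91.8% → Northfield
Subprime: Downtown 534/2087 = 25.6%, Northfield 1050/2699 = 38.9% → Northfield
Overall: Downtown 1029/3146 = 32.7%, Northfield 1789/4047 = 44.2% → Northfield
Northfield wins overall and in every credit group — no reversal.

No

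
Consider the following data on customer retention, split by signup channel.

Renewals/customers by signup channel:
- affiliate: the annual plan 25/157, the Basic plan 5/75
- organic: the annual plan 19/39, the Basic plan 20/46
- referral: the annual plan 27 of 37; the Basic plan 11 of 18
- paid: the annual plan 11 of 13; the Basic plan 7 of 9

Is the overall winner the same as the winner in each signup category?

Yes

Affiliate: the annual plan 25/157 = 15.9%, the Basic plan 5/75 = 6.7% → the annual plan
Organic: the annual plan 19/39 = 48.7%, the Basic plan 20/46 = 43.5% → the annual plan
Referral: the annual plan 27/37 = 73.0%, the Basic plan 11/18 = 61.1% → the annual plan
Paid: the annual plan 11/13 = 84.6%, the Basic plan 7/9 = 77.8% → the annual plan
Overall: the annual plan 82/246 = 33.3%, the Basic plan 43/148 = 29.1% → the annual plan
The annual plan wins overall and in every signup group — no reversal.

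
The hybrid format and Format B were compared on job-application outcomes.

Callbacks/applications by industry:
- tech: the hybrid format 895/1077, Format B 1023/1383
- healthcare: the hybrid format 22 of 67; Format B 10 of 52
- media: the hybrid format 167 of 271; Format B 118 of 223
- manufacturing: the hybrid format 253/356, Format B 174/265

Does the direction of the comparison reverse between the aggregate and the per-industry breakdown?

No

Tech: the hybrid format 895/1077 = 83.1%, Format B 1023/1383 = 74.0% → the hybrid format
Healthcare: the hybrid format 22/67 = 32.8%, Format B 10/52 = 19.2% → the hybrid format
Media: the hybrid format 167/271 = 61.6%, Format B 118/223 = 52.9% → the hybrid format
Manufacturing: the hybrid format 253/356 = 71.1%, Format B 174/265 = 65.7% → the hybrid format
Overall: the hybrid format 1337/1771 = 75.5%, Format B 1325/1923 = 68.9% → the hybrid format
The hybrid format wins overall and in every industry group — no reversal.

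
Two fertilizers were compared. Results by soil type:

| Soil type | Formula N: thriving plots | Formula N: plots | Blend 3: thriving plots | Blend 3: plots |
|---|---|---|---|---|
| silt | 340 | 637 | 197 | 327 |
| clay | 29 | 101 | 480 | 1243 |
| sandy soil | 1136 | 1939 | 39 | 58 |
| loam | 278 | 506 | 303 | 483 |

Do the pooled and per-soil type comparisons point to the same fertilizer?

No

Silt: Formula N 340/637 = 53.4%, Blend 3 197/327 = 60.2% → Blend 3
Clay: Formula N 29/101 = 28.7%, Blend 3 480/1243 = 38.6% → Blend 3
Sandy soil: Formula N 1136/1939 = 58.6%, Blend 3 39/58 = 67.2% → Blend 3
Loam: Formula N 278/506 = 54.9%, Blend 3 303/483 = 62.7% → Blend 3
Overall: Formula N 1783/3183 = 56.0%, Blend 3 1019/2111 = 48.3% → Formula N
Blend 3 wins each soil group but Formula N wins overall — the comparison reverses. Blend 3's plots skew toward clay, which has a lower base rate.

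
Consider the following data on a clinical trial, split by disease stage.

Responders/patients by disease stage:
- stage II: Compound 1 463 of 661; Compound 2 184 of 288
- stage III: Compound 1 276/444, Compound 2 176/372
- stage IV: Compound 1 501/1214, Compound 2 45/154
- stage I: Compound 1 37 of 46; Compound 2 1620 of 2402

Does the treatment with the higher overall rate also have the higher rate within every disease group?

Stage II: Compound 1 463/661 = 70.0%, Compound 2 184/288 = 63.9% → Compound 1
Stage III: Compound 1 276/444 = 62.2%, Compound 2 176/372 = 47.3% → Compound 1
Stage IV: Compound 1 501/1214 = 41.3%, Compound 2 45/154 = 29.2% → Compound 1
Stage I: Compound 1 37/46 = 80.4%, Compound 2 1620/2402 = 67.4% → Compound 1
Overall: Compound 1 1277/2365 = 54.0%, Compound 2 2025/3216 = 63.0% → Compound 2
Compound 1 wins each disease group but Compound 2 wins overall — the comparison reverses. Compound 1's patients skew toward stage IV, which has a lower base rate.

No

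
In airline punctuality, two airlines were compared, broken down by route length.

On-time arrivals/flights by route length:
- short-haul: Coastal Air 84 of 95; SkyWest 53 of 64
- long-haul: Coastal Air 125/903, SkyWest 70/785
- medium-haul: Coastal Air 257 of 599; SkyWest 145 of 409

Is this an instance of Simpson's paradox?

No

Short-haul: Coastal Air 84/95 = 88.4%, SkyWest 53/64 = 82.8% → Coastal Air
Long-haul: Coastal Air 125/903 = 13.8%, SkyWest 70/785 = 8.9% → Coastal Air
Medium-haul: Coastal Air 257/599 = 42.9%, SkyWest 145/409 = 35.5% → Coastal Air
Overall: Coastal Air 466/1597 = 29.2%, SkyWest 268/1258 = 21.3% → Coastal Air
Coastal Air wins overall and in every route group — no reversal.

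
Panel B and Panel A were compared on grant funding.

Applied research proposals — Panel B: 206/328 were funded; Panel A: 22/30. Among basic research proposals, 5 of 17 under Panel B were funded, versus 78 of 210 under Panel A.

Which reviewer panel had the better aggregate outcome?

Applied research: Panel B 206/328 = 62.8%, Panel A 22/30 = 73.3% → Panel A
Basic research: Panel B 5/17 = 29.4%, Panel A 78/210 = 37.1% → Panel A
Overall: Panel B 211/345 = 61.2%, Panel A 100/240 = 41.7% → Panel B
(Panel A wins every proposal group but Panel B wins overall — Panel A's proposals skew toward the low-rate basic research group.)

Panel B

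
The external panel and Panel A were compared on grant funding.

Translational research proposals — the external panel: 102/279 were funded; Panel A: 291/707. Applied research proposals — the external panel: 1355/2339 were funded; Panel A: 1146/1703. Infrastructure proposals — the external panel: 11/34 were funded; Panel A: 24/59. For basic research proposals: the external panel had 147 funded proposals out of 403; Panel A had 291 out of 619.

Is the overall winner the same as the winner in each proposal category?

Translational research: the external panel 102/279 = 36.6%, Panel A 291/707 = 41.2% → Panel A
Applied research: the external panel 1355/2339 = 57.9%, Panel A 1146/1703 = 67.3% → Panel A
Infrastructure: the external panel 11/34 = 32.4%, Panel A 24/59 = 40.7% → Panel A
Basic research: the external panel 147/403 = 36.5%, Panel A 291/619 = 47.0% → Panel A
Overall: the external panel 1615/3055 = 52.9%, Panel A 1752/3088 = 56.7% → Panel A
Panel A wins overall and in every proposal group — no reversal.

Yes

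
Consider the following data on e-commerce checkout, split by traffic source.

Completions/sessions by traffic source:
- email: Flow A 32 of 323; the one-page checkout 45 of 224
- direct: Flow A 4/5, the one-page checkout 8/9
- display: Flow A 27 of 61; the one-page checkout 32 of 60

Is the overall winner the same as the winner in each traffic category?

Email: Flow A 32/323 = 9.9%, the one-page checkout 45/224 = 20.1% → the one-page checkout
Direct: Flow A 4/5 = 80.0%, the one-page checkout 8/9 = 88.9% → the one-page checkout
Display: Flow A 27/61 = 44.3%, the one-page checkout 32/60 = 53.3% → the one-page checkout
Overall: Flow A 63/389 = 16.2%, the one-page checkout 85/293 = 29.0% → the one-page checkout
The one-page checkout wins overall and in every traffic group — no reversal.

Yes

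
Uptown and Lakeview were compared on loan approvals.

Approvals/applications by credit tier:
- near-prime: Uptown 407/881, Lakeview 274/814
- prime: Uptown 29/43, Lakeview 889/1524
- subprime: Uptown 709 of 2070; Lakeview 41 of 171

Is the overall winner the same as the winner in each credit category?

Near-prime: Uptown 407/881 = 46.2%, Lakeview 274/814 = 33.7% → Uptown
Prime: Uptown 29/43 = 67.4%, Lakeview 889/1524 = 58.3% → Uptown
Subprime: Uptown 709/2070 = 34.3%, Lakeview 41/171 = 24.0% → Uptown
Overall: Uptown 1145/2994 = 38.2%, Lakeview 1204/2509 = 48.0% → Lakeview
Uptown wins each credit group but Lakeview wins overall — the comparison reverses. Uptown's applications skew toward subprime, which has a lower base rate.

No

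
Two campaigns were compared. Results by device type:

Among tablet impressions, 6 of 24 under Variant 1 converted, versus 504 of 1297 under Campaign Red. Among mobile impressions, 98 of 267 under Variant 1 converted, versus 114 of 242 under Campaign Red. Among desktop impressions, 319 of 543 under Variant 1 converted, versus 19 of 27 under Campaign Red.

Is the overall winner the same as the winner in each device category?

Tablet: Variant 1 6/24 = 25.0%, Campaign Red 504/1297 = 38.9% → Campaign Red
Mobile: Variant 1 98/267 = 36.7%, Campaign Red 114/242 = 47.1% → Campaign Red
Desktop: Variant 1 319/543 = 58.7%, Campaign Red 19/27 = 70.4% → Campaign Red
Overall: Variant 1 423/834 = 50.7%, Campaign Red 637/1566 = 40.7% → Variant 1
Campaign Red wins each device group but Variant 1 wins overall — the comparison reverses. Campaign Red's impressions skew toward tablet, which has a lower base rate.

No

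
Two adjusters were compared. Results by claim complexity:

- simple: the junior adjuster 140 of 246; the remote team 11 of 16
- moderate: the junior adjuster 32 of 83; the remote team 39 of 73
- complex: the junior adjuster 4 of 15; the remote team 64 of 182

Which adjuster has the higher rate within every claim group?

Simple: the junior adjuster 140/246 = 56.9%, the remote team 11/16 = 68.8% → the remote team
Moderate: the junior adjuster 32/83 = 38.6%, the remote team 39/73 = 53.4% → the remote team
Complex: the junior adjuster 4/15 = 26.7%, the remote team 64/182 = 35.2% → the remote team
The remote team has the higher rate in all 3 groups.

the remote team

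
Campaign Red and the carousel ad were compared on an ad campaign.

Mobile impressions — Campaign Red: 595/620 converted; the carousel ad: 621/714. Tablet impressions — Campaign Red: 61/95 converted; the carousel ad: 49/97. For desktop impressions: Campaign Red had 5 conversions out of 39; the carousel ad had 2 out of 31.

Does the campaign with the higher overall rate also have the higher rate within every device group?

Yes

Mobile: Campaign Red 595/620 = 96.0%, the carousel ad 621/714 = 87.0% → Campaign Red
Tablet: Campaign Red 61/95 = 64.2%, the carousel ad 49/97 = 50.5% → Campaign Red
Desktop: Campaign Red 5/39 = 12.8%, the carousel ad 2/31 = 6.5% → Campaign Red
Overall: Campaign Red 661/754 = 87.7%, the carousel ad 672/842 = 79.8% → Campaign Red
Campaign Red wins overall and in every device group — no reversal.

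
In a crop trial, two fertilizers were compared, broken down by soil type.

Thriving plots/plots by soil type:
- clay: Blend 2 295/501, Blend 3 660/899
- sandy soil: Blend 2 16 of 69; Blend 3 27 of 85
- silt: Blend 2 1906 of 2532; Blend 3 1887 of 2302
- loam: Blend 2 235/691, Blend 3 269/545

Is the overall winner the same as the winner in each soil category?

Yes

Clay: Blend 2 295/501 = 58.9%, Blend 3 660/899 = 73.4% → Blend 3
Sandy soil: Blend 2 16/69 = 23.2%, Blend 3 27/85 = 31.8% → Blend 3
Silt: Blend 2 1906/2532 = 75.3%, Blend 3 1887/2302 = 82.0% → Blend 3
Loam: Blend 2 235/691 = 34.0%, Blend 3 269/545 = 49.4% → Blend 3
Overall: Blend 2 2452/3793 = 64.6%, Blend 3 2843/3831 = 74.2% → Blend 3
Blend 3 wins overall and in every soil group — no reversal.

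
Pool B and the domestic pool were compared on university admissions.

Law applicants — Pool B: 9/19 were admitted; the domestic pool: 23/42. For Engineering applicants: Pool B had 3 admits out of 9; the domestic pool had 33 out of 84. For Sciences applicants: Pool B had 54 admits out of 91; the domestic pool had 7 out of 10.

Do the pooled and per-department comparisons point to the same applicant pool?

Law: Pool B 9/19 = 47.4%, the domestic pool 23/42 = 54.8% → the domestic pool
Engineering: Pool B 3/9 = 33.3%, the domestic pool 33/84 = 39.3% → the domestic pool
Sciences: Pool B 54/91 = 59.3%, the domestic pool 7/10 = 70.0% → the domestic pool
Overall: Pool B 66/119 = 55.5%, the domestic pool 63/136 = 46.3% → Pool B
The domestic pool wins each department group but Pool B wins overall — the comparison reverses. The domestic pool's applicants skew toward Engineering, which has a lower base rate.

No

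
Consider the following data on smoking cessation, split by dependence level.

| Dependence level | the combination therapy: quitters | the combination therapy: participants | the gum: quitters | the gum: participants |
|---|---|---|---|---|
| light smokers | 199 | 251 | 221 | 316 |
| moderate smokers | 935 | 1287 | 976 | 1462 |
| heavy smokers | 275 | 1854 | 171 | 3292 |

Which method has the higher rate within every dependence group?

Light smokers: the combination therapy 199/251 = 79.3%, the gum 221/316 = 69.9% → the combination therapy
Moderate smokers: the combination therapy 935/1287 = 72.6%, the gum 976/1462 = 66.8% → the combination therapy
Heavy smokers: the combination therapy 275/1854 = 14.8%, the gum 171/3292 = 5.2% → the combination therapy
The combination therapy has the higher rate in all 3 groups.

the combination therapy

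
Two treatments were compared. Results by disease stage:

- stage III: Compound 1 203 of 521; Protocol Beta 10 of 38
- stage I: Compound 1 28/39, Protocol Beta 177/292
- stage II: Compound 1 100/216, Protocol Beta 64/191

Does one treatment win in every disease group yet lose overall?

Stage III: Compound 1 203/521 = 39.0%, Protocol Beta 10/38 = 26.3% → Compound 1
Stage I: Compound 1 28/39 = 71.8%, Protocol Beta 177/292 = 60.6% → Compound 1
Stage II: Compound 1 100/216 = 46.3%, Protocol Beta 64/191 = 33.5% → Compound 1
Overall: Compound 1 331/776 = 42.7%, Protocol Beta 251/521 = 48.2% → Protocol Beta
Compound 1 wins each disease group but Protocol Beta wins overall — the comparison reverses. Compound 1's patients skew toward stage III, which has a lower base rate.

Yes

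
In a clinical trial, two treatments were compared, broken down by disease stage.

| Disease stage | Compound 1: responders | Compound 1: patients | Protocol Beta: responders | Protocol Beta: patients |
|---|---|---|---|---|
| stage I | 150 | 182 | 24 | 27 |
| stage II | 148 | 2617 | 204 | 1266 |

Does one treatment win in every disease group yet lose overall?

No

Stage I: Compound 1 150/182 = 82.4%, Protocol Beta 24/27 = 88.9% → Protocol Beta
Stage II: Compound 1 148/2617 = 5.7%, Protocol Beta 204/1266 = 16.1% → Protocol Beta
Overall: Compound 1 298/2799 = 10.6%, Protocol Beta 228/1293 = 17.6% → Protocol Beta
Protocol Beta wins overall and in every disease group — no reversal.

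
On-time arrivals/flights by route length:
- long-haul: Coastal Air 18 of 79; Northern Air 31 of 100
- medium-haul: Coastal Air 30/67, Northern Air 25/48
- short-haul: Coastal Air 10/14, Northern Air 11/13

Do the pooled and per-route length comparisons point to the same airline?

Long-haul: Coastal Air 18/79 = 22.8%, Northern Air 31/100 = 31.0% → Northern Air
Medium-haul: Coastal Air 30/67 = 44.8%, Northern Air 25/48 = 52.1% → Northern Air
Short-haul: Coastal Air 10/14 = 71.4%, Northern Air 11/13 = 84.6% → Northern Air
Overall: Coastal Air 58/160 = 36.2%, Northern Air 67/161 = 41.6% → Northern Air
Northern Air wins overall and in every route group — no reversal.

Yes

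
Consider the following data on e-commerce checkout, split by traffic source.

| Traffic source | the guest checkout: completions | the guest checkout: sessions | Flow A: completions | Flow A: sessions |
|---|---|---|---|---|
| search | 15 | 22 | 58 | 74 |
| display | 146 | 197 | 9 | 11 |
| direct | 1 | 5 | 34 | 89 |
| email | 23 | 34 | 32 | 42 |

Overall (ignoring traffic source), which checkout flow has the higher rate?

Search: the guest checkout 15/22 = 68.2%, Flow A 58/74 = 78.4% → Flow A
Display: the guest checkout 146/197 = 74.1%, Flow A 9/11 = 81.8% → Flow A
Direct: the guest checkout 1/5 = 20.0%, Flow A 34/89 = 38.2% → Flow A
Email: the guest checkout 23/34 = 67.6%, Flow A 32/42 = 76.2% → Flow A
Overall: the guest checkout 185/258 = 71.7%, Flow A 133/216 = 61.6% → the guest checkout
(Flow A wins every traffic group but the guest checkout wins overall — Flow A's sessions skew toward the low-rate direct group.)

the guest checkout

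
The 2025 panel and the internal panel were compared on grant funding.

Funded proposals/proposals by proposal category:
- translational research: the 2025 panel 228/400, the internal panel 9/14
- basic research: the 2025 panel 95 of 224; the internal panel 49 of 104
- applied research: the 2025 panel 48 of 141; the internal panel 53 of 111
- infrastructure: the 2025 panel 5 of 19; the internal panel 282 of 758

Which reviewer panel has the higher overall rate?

the 2025 panel

Translational research: the 2025 panel 228/400 = 57.0%, the internal panel 9/14 = 64.3% → the internal panel
Basic research: the 2025 panel 95/224 = 42.4%, the internal panel 49/104 = 47.1% → the internal panel
Applied research: the 2025 panel 48/141 = 34.0%, the internal panel 53/111 = 47.7% → the internal panel
Infrastructure: the 2025 panel 5/19 = 26.3%, the internal panel 282/758 = 37.2% → the internal panel
Overall: the 2025 panel 376/784 = 48.0%, the internal panel 393/987 = 39.8% → the 2025 panel
(The internal panel wins every proposal group but the 2025 panel wins overall — the internal panel's proposals skew toward the low-rate infrastructure group.)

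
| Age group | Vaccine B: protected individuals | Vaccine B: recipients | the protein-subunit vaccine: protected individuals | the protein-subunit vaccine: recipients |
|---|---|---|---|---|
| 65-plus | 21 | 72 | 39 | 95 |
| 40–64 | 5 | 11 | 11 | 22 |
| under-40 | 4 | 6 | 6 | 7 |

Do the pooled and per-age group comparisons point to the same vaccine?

65-plus: Vaccine B 21/72 = 29.2%, the protein-subunit vaccine 39/95 = 41.1% → the protein-subunit vaccine
40–64: Vaccine B 5/11 = 45.5%, the protein-subunit vaccine 11/22 = 50.0% → the protein-subunit vaccine
Under-40: Vaccine B 4/6 = 66.7%, the protein-subunit vaccine 6/7 = 85.7% → the protein-subunit vaccine
Overall: Vaccine B 30/89 = 33.7%, the protein-subunit vaccine 56/124 = 45.2% → the protein-subunit vaccine
The protein-subunit vaccine wins overall and in every age group — no reversal.

Yes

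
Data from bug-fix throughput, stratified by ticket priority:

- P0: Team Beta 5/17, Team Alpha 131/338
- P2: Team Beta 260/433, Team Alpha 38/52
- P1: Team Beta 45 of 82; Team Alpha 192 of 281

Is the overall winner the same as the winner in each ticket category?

P0: Team Beta 5/17 = 29.4%, Team Alpha 131/338 = 38.8% → Team Alpha
P2: Team Beta 260/433 = 60.0%, Team Alpha 38/52 = 73.1% → Team Alpha
P1: Team Beta 45/82 = 54.9%, Team Alpha 192/281 = 68.3% → Team Alpha
Overall: Team Beta 310/532 = 58.3%, Team Alpha 361/671 = 53.8% → Team Beta
Team Alpha wins each ticket group but Team Beta wins overall — the comparison reverses. Team Alpha's tickets skew toward P0, which has a lower base rate.

No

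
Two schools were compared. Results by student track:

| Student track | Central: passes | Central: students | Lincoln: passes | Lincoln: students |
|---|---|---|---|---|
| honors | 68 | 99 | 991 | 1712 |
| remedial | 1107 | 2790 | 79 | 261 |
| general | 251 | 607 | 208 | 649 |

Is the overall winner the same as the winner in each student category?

No

Honors: Central 68/99 = 68.7%, Lincoln 991/1712 = 57.9% → Central
Remedial: Central 1107/2790 = 39.7%, Lincoln 79/261 = 30.3% → Central
General: Central 251/607 = 41.4%, Lincoln 208/649 = 32.0% → Central
Overall: Central 1426/3496 = 40.8%, Lincoln 1278/2622 = 48.7% → Lincoln
Central wins each student group but Lincoln wins overall — the comparison reverses. Central's students skew toward remedial, which has a lower base rate.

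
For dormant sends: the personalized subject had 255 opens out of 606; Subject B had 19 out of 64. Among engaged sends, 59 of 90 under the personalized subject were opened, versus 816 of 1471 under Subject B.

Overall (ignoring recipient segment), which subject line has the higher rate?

Dormant: the personalized subject 255/606 = 42.1%, Subject B 19/64 = 29.7% → the personalized subject
Engaged: the personalized subject 59/90 = 65.6%, Subject B 816/1471 = 55.5% → the personalized subject
Overall: the personalized subject 314/696 = 45.1%, Subject B 835/1535 = 54.4% → Subject B
(The personalized subject wins every recipient group but Subject B wins overall — the personalized subject's sends skew toward the low-rate dormant group.)

Subject B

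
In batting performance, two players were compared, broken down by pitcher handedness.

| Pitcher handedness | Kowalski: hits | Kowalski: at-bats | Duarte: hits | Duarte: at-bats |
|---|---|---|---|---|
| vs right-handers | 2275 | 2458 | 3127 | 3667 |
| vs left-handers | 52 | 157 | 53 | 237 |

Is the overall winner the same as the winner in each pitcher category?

Vs right-handers: Kowalski 2275/2458 = 92.6%, Duarte 3127/3667 = 85.3% → Kowalski
Vs left-handers: Kowalski 52/157 = 33.1%, Duarte 53/237 = 22.4% → Kowalski
Overall: Kowalski 2327/2615 = 89.0%, Duarte 3180/3904 = 81.5% → Kowalski
Kowalski wins overall and in every pitcher group — no reversal.

Yes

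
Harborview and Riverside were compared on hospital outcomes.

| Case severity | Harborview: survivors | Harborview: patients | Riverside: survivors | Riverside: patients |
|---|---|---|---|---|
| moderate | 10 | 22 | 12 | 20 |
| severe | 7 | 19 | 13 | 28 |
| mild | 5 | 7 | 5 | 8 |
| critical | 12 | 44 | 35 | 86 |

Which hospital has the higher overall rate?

Moderate: Harborview 10/22 = 45.5%, Riverside 12/20 = 60.0% → Riverside
Severe: Harborview 7/19 = 36.8%, Riverside 13/28 = 46.4% → Riverside
Mild: Harborview 5/7 = 71.4%, Riverside 5/8 = 62.5% → Harborview
Critical: Harborview 12/44 = 27.3%, Riverside 35/86 = 40.7% → Riverside
Overall: Harborview 34/92 = 37.0%, Riverside 65/142 = 45.8% → Riverside
(Neither sweeps every case group, but Riverside has the higher pooled rate.)

Riverside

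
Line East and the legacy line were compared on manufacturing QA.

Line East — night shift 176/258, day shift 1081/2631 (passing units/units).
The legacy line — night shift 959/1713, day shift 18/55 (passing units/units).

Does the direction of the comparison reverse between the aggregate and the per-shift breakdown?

Yes

Night shift: Line East 176/258 = 68.2%, the legacy line 959/1713 = 56.0% → Line East
Day shift: Line East 1081/2631 = 41.1%, the legacy line 18/55 = 32.7% → Line East
Overall: Line East 1257/2889 = 43.5%, the legacy line 977/1768 = 55.3% → the legacy line
Line East wins each shift group but the legacy line wins overall — the comparison reverses. Line East's units skew toward day shift, which has a lower base rate.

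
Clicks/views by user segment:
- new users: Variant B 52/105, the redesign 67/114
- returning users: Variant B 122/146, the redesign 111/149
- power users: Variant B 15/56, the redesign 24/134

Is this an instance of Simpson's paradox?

No

New users: Variant B 52/105 = 49.5%, the redesign 67/114 = 58.8% → the redesign
Returning users: Variant B 122/146 = 83.6%, the redesign 111/149 = 74.5% → Variant B
Power users: Variant B 15/56 = 26.8%, the redesign 24/134 = 17.9% → Variant B
Overall: Variant B 189/307 = 61.6%, the redesign 202/397 = 50.9% → Variant B
Neither sweeps: Variant B wins 2 of 3 groups, the redesign wins 1. Variant B wins overall but not every group — no Simpson reversal.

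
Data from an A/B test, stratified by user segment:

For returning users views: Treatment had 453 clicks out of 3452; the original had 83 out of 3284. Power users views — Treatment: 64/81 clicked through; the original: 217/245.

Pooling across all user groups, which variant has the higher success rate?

Returning users: Treatment 453/3452 = 13.1%, the original 83/3284 = 2.5% → Treatment
Power users: Treatment 64/81 = 79.0%, the original 217/245 = 88.6% → the original
Overall: Treatment 517/3533 = 14.6%, the original 300/3529 = 8.5% → Treatment
(Neither sweeps every user group, but Treatment has the higher pooled rate.)

Treatment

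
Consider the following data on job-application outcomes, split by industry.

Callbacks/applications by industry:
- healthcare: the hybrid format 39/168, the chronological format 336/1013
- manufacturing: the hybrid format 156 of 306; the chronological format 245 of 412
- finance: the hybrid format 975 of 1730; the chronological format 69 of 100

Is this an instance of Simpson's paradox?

Yes

Healthcare: the hybrid format 39/168 = 23.2%, the chronological format 336/1013 = 33.2% → the chronological format
Manufacturing: the hybrid format 156/306 = 51.0%, the chronological format 245/412 = 59.5% → the chronological format
Finance: the hybrid format 975/1730 = 56.4%, the chronological format 69/100 = 69.0% → the chronological format
Overall: the hybrid format 1170/2204 = 53.1%, the chronological format 650/1525 = 42.6% → the hybrid format
The chronological format wins each industry group but the hybrid format wins overall — the comparison reverses. The chronological format's applications skew toward healthcare, which has a lower base rate.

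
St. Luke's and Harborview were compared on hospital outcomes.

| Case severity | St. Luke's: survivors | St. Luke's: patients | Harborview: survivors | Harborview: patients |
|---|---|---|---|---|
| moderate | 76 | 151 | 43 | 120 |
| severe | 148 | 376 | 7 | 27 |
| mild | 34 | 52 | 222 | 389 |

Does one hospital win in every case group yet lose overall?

Yes

Moderate: St. Luke's 76/151 = 50.3%, Harborview 43/120 = 35.8% → St. Luke's
Severe: St. Luke's 148/376 = 39.4%, Harborview 7/27 = 25.9% → St. Luke's
Mild: St. Luke's 34/52 = 65.4%, Harborview 222/389 = 57.1% → St. Luke's
Overall: St. Luke's 258/579 = 44.6%, Harborview 272/536 = 50.7% → Harborview
St. Luke's wins each case group but Harborview wins overall — the comparison reverses. St. Luke's's patients skew toward severe, which has a lower base rate.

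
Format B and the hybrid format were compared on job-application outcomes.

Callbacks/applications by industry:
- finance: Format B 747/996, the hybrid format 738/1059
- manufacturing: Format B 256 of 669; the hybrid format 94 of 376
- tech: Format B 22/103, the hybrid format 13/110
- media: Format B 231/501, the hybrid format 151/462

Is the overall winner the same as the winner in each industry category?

Yes

Finance: Format B 747/996 = 75.0%, the hybrid format 738/1059 = 69.7% → Format B
Manufacturing: Format B 256/669 = 38.3%, the hybrid format 94/376 = 25.0% → Format B
Tech: Format B 22/103 = 21.4%, the hybrid format 13/110 = 11.8% → Format B
Media: Format B 231/501 = 46.1%, the hybrid format 151/462 = 32.7% → Format B
Overall: Format B 1256/2269 = 55.4%, the hybrid format 996/2007 = 49.6% → Format B
Format B wins overall and in every industry group — no reversal.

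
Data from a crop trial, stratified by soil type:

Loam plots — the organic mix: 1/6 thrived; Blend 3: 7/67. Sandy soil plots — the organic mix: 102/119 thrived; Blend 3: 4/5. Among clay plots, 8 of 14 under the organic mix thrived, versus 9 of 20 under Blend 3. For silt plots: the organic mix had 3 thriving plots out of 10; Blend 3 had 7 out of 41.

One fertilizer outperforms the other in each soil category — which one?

the organic mix

Loam: the organic mix 1/6 = 16.7%, Blend 3 7/67 = 10.4% → the organic mix
Sandy soil: the organic mix 102/119 = 85.7%, Blend 3 4/5 = 80.0% → the organic mix
Clay: the organic mix 8/14 = 57.1%, Blend 3 9/20 = 45.0% → the organic mix
Silt: the organic mix 3/10 = 30.0%, Blend 3 7/41 = 17.1% → the organic mix
The organic mix has the higher rate in all 4 groups.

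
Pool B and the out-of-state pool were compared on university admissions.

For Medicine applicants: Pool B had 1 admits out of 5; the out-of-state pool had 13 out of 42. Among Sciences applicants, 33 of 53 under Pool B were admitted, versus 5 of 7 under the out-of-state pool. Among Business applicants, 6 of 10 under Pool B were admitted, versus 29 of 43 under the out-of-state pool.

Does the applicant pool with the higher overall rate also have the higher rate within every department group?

Medicine: Pool B 1/5 = 20.0%, the out-of-state pool 13/42 = 31.0% → the out-of-state pool
Sciences: Pool B 33/53 = 62.3%, the out-of-state pool 5/7 = 71.4% → the out-of-state pool
Business: Pool B 6/10 = 60.0%, the out-of-state pool 29/43 = 67.4% → the out-of-state pool
Overall: Pool B 40/68 = 58.8%, the out-of-state pool 47/92 = 51.1% → Pool B
The out-of-state pool wins each department group but Pool B wins overall — the comparison reverses. The out-of-state pool's applicants skew toward Medicine, which has a lower base rate.

No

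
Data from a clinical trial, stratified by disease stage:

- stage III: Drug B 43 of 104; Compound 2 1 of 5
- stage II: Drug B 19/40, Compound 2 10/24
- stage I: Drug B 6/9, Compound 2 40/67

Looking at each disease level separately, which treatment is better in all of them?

Drug B

Stage III: Drug B 43/104 = 41.3%, Compound 2 1/5 = 20.0% → Drug B
Stage II: Drug B 19/40 = 47.5%, Compound 2 10/24 = 41.7% → Drug B
Stage I: Drug B 6/9 = 66.7%, Compound 2 40/67 = 59.7% → Drug B
Drug B has the higher rate in all 3 groups.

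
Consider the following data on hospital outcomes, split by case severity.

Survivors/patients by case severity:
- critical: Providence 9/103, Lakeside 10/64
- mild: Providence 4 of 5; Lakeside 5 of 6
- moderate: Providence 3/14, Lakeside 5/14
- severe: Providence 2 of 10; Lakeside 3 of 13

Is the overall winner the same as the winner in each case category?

Critical: Providence 9/103 = 8.7%, Lakeside 10/64 = 15.6% → Lakeside
Mild: Providence 4/5 = 80.0%, Lakeside 5/6 = 83.3% → Lakeside
Moderate: Providence 3/14 = 21.4%, Lakeside 5/14 = 35.7% → Lakeside
Severe: Providence 2/10 = 20.0%, Lakeside 3/13 = 23.1% → Lakeside
Overall: Providence 18/132 = 13.6%, Lakeside 23/97 = 23.7% → Lakeside
Lakeside wins overall and in every case group — no reversal.

Yes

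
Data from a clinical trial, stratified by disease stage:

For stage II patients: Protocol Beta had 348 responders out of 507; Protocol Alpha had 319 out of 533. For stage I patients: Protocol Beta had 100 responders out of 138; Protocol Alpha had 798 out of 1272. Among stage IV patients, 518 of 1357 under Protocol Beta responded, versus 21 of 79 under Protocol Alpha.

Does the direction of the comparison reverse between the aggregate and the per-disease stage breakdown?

Yes

Stage II: Protocol Beta 348/507 = 68.6%, Protocol Alpha 319/533 = 59.8% → Protocol Beta
Stage I: Protocol Beta 100/138 = 72.5%, Protocol Alpha 798/1272 = 62.7% → Protocol Beta
Stage IV: Protocol Beta 518/1357 = 38.2%, Protocol Alpha 21/79 = 26.6% → Protocol Beta
Overall: Protocol Beta 966/2002 = 48.3%, Protocol Alpha 1138/1884 = 60.4% → Protocol Alpha
Protocol Beta wins each disease group but Protocol Alpha wins overall — the comparison reverses. Protocol Beta's patients skew toward stage IV, which has a lower base rate.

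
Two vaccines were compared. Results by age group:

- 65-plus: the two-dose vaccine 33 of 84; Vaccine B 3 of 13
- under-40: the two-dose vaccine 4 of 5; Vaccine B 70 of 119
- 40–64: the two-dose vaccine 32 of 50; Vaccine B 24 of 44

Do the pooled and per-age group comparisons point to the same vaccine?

65-plus: the two-dose vaccine 33/84 = 39.3%, Vaccine B 3/13 = 23.1% → the two-dose vaccine
Under-40: the two-dose vaccine 4/5 = 80.0%, Vaccine B 70/119 = 58.8% → the two-dose vaccine
40–64: the two-dose vaccine 32/50 = 64.0%, Vaccine B 24/44 = 54.5% → the two-dose vaccine
Overall: the two-dose vaccine 69/139 = 49.6%, Vaccine B 97/176 = 55.1% → Vaccine B
The two-dose vaccine wins each age group but Vaccine B wins overall — the comparison reverses. The two-dose vaccine's recipients skew toward 65-plus, which has a lower base rate.

No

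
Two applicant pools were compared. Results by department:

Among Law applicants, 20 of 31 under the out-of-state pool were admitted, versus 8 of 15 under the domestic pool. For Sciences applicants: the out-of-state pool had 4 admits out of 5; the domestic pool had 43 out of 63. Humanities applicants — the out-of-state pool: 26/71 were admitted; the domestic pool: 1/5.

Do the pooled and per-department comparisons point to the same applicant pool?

Law: the out-of-state pool 20/31 = 64.5%, the domestic pool 8/15 = 53.3% → the out-of-state pool
Sciences: the out-of-state pool 4/5 = 80.0%, the domestic pool 43/63 = 68.3% → the out-of-state pool
Humanities: the out-of-state pool 26/71 = 36.6%, the domestic pool 1/5 = 20.0% → the out-of-state pool
Overall: the out-of-state pool 50/107 = 46.7%, the domestic pool 52/83 = 62.7% → the domestic pool
The out-of-state pool wins each department group but the domestic pool wins overall — the comparison reverses. The out-of-state pool's applicants skew toward Humanities, which has a lower base rate.

No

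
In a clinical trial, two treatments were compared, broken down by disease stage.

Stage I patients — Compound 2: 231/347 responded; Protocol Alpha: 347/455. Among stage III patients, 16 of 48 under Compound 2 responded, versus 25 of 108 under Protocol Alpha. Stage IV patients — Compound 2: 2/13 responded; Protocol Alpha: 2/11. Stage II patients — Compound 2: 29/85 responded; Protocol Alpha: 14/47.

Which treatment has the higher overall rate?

Stage I: Compound 2 231/347 = 66.6%, Protocol Alpha 347/455 = 76.3% → Protocol Alpha
Stage III: Compound 2 16/48 = 33.3%, Protocol Alpha 25/108 = 23.1% → Compound 2
Stage IV: Compound 2 2/13 = 15.4%, Protocol Alpha 2/11 = 18.2% → Protocol Alpha
Stage II: Compound 2 29/85 = 34.1%, Protocol Alpha 14/47 = 29.8% → Compound 2
Overall: Compound 2 278/493 = 56.4%, Protocol Alpha 388/621 = 62.5% → Protocol Alpha
(Neither sweeps every disease group, but Protocol Alpha has the higher pooled rate.)

Protocol Alpha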